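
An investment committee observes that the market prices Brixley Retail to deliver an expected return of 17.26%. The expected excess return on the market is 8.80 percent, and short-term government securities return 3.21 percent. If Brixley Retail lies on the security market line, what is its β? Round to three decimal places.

1.597

β = (E(R) − R_f) / MRP = (17.26% − 3.21%) / 8.80% = 14.05% / 8.80% = 1.597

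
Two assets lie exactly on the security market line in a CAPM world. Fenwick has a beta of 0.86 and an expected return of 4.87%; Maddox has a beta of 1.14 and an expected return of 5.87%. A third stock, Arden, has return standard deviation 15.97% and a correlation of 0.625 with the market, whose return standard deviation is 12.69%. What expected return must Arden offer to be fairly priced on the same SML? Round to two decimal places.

4.61%

MRP = (5.87% − 4.87%) / (1.14 − 0.86) = 3.5714%
R_f = 4.87% − 0.86 × 3.5714% = 1.7986%
β_Arden = ρ·σ_i/σ_m = 0.625 × 15.97 / 12.69 = 0.7865
E(R_Arden) = R_f + β × MRP = 1.7986% + 0.7865 × 3.5714% = 4.61%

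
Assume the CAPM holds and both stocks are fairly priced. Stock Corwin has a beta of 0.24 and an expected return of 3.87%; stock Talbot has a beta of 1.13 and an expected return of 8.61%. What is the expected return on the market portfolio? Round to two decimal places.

Both satisfy E(R) = R_f + β·MRP, so the slope of the SML is
MRP = (8.61% − 3.87%) / (1.13 − 0.24) = 4.74% / 0.89 = 5.3258%
R_f = E(R_Corwin) − β_Corwin·MRP = 3.87% − 0.24 × 5.3258% = 2.5918%
E(R_m) = R_f + MRP = 2.5918% + 5.3258% = 7.92%

7.92%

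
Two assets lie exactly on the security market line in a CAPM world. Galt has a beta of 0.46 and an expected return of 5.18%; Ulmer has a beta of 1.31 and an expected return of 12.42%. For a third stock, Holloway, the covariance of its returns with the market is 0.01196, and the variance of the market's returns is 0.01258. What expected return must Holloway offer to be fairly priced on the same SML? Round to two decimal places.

9.36%

MRP = (12.42% − 5.18%) / (1.31 − 0.46) = 8.5176%
R_f = 5.18% − 0.46 × 8.5176% = 1.2619%
β_Holloway = Cov / Var(R_m) = 0.01196 / 0.01258 = 0.9507
E(R_Holloway) = R_f + β × MRP = 1.2619% + 0.9507 × 8.5176% = 9.36%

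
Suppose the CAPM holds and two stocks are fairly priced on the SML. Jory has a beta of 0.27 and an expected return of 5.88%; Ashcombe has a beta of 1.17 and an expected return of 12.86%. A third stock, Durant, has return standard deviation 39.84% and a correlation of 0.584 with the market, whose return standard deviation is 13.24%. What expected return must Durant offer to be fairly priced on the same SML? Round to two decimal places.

MRP = (12.86% − 5.88%) / (1.17 − 0.27) = 7.7556%
R_f = 5.88% − 0.27 × 7.7556% = 3.7860%
β_Durant = ρ·σ_i/σ_m = 0.584 × 39.84 / 13.24 = 1.7573
E(R_Durant) = R_f + β × MRP = 3.7860% + 1.7573 × 7.7556% = 17.41%

17.41%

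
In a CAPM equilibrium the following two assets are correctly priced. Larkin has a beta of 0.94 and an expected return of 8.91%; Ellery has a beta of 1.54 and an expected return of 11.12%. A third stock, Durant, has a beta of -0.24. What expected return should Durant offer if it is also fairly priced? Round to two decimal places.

MRP (SML slope) = (11.12% − 8.91%) / (1.54 − 0.94) = 2.21% / 0.60 = 3.6833%
R_f (intercept) = 8.91% − 0.94 × 3.6833% = 5.4477%
E(R_Durant) = R_f + β × MRP = 5.4477% + -0.24 × 3.6833% = 4.56%

4.56%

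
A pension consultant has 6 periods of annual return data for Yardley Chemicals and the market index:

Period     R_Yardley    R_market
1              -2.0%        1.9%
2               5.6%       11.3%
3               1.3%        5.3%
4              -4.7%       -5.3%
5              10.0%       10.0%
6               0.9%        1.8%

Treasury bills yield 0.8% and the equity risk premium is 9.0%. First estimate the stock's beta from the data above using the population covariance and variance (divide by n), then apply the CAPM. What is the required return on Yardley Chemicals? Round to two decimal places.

Mean R_i = (-2.0 + 5.6 + 1.3 − 4.7 + 10.0 + 0.9) / 6 = 1.8500%
Mean R_m = (1.9 + 11.3 + 5.3 − 5.3 + 10.0 + 1.8) / 6 = 4.1667%
Σ(R_i − R̄_i)(R_m − R̄_m) = 146.6500  ⇒  Cov = 146.6500 / 6 = 24.4417
Σ(R_m − R̄_m)² = 186.5533  ⇒  Var(R_m) = 186.5533 / 6 = 31.0922
β = Cov / Var(R_m) = 24.4417 / 31.0922 = 0.7861
E(R) = R_f + β × MRP = 0.8% + 0.7861 × 9.0% = 7.87%

7.87%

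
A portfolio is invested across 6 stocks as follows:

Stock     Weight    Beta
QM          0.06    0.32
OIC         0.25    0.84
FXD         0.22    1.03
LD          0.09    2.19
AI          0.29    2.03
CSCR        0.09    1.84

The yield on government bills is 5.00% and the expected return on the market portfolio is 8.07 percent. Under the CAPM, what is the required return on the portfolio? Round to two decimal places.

β_P = Σ w_i β_i = 0.06×0.32 + 0.25×0.84 + 0.22×1.03 + 0.09×2.19 + 0.29×2.03 + 0.09×1.84 = 1.4072
MRP = 8.07% − 5.00% = 3.07%
E(R_P) = R_f + β_P × MRP = 5.00% + 1.4072 × 3.07% = 9.32%

9.32%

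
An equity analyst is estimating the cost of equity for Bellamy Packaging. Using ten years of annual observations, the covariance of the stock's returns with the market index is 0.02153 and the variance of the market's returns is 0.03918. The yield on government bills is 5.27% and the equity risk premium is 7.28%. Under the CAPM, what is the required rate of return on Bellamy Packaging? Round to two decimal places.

β = Cov(R_i, R_m) / Var(R_m) = 0.02153 / 0.03918 = 0.5495
E(R) = R_f + β × MRP = 5.27% + 0.5495 × 7.28% = 9.27%

9.27%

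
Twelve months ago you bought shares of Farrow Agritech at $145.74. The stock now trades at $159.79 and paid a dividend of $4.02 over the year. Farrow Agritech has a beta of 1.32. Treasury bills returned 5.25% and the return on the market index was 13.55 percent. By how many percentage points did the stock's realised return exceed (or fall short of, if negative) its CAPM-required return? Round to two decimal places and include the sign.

Realised HPR = (P1 + D1 − P0) / P0 = (159.79 + 4.02 − 145.74) / 145.74 = 18.07 / 145.74 = 12.3988%
MRP = 13.55% − 5.25% = 8.30%
CAPM required = R_f + β·MRP = 5.25% + 1.32 × 8.30% = 16.2060%
α = realised − required = 12.3988% − 16.2060% = -3.81%

-3.81%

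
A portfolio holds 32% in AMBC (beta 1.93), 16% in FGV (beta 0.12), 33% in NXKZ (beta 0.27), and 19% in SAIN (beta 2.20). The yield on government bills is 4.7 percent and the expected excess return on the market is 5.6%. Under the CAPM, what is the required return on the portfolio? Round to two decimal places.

β_P = Σ w_i β_i = 0.32×1.93 + 0.16×0.12 + 0.33×0.27 + 0.19×2.20 = 1.1439
E(R_P) = R_f + β_P × MRP = 4.7% + 1.1439 × 5.6% = 11.11%

11.11%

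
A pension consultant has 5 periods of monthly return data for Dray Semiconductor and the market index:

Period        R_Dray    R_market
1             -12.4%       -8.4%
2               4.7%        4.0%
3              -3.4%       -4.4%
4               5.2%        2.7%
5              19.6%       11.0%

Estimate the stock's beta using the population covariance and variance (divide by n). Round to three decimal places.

1.544

Mean R_i = (-12.4 + 4.7 − 3.4 + 5.2 + 19.6) / 5 = 2.7400%
Mean R_m = (-8.4 + 4.0 − 4.4 + 2.7 + 11.0) / 5 = 0.9800%
Σ(R_i − R̄_i)(R_m − R̄_m) = 354.1340  ⇒  Cov = 354.1340 / 5 = 70.8268
Σ(R_m − R̄_m)² = 229.4080  ⇒  Var(R_m) = 229.4080 / 5 = 45.8816
β = Cov / Var(R_m) = 70.8268 / 45.8816 = 1.5437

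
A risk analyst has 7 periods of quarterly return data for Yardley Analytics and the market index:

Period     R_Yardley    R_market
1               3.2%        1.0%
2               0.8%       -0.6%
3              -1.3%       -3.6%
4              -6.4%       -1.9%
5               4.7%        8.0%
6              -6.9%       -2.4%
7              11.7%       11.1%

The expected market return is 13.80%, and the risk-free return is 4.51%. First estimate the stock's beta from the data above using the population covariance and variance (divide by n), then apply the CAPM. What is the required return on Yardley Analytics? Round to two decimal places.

13.91%

Mean R_i = (3.2 + 0.8 − 1.3 − 6.4 + 4.7 − 6.9 + 11.7) / 7 = 0.8286%
Mean R_m = (1.0 − 0.6 − 3.6 − 1.9 + 8.0 − 2.4 + 11.1) / 7 = 1.6571%
Σ(R_i − R̄_i)(R_m − R̄_m) = 193.9786  ⇒  Cov = 193.9786 / 7 = 27.7112
Σ(R_m − R̄_m)² = 191.6771  ⇒  Var(R_m) = 191.6771 / 7 = 27.3824
β = Cov / Var(R_m) = 27.7112 / 27.3824 = 1.0120
MRP = 13.80% − 4.51% = 9.29%
E(R) = R_f + β × MRP = 4.51% + 1.0120 × 9.29% = 13.91%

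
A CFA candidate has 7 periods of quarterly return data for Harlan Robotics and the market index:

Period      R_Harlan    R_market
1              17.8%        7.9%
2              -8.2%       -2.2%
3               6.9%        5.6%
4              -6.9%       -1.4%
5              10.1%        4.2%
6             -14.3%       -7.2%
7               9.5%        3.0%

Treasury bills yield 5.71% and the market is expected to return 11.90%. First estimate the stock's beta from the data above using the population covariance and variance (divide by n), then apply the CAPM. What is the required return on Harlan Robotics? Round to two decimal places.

Mean R_i = (17.8 − 8.2 + 6.9 − 6.9 + 10.1 − 14.3 + 9.5) / 7 = 2.1286%
Mean R_m = (7.9 − 2.2 + 5.6 − 1.4 + 4.2 − 7.2 + 3.0) / 7 = 1.4143%
Σ(R_i − R̄_i)(R_m − R̄_m) = 359.7671  ⇒  Cov = 359.7671 / 7 = 51.3953
Σ(R_m − R̄_m)² = 165.0486  ⇒  Var(R_m) = 165.0486 / 7 = 23.5784
β = Cov / Var(R_m) = 51.3953 / 23.5784 = 2.1798
MRP = 11.90% − 5.71% = 6.19%
E(R) = R_f + β × MRP = 5.71% + 2.1798 × 6.19% = 19.20%

19.20%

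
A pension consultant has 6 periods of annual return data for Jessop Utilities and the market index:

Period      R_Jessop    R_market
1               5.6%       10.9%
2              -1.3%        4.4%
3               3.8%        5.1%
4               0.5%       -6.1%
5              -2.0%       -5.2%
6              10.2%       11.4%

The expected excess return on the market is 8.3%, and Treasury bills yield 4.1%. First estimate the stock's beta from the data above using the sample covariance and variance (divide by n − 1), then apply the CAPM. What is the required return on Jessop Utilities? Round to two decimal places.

Mean R_i = (5.6 − 1.3 + 3.8 + 0.5 − 2.0 + 10.2) / 6 = 2.8000%
Mean R_m = (10.9 + 4.4 + 5.1 − 6.1 − 5.2 + 11.4) / 6 = 3.4167%
Σ(R_i − R̄_i)(R_m − R̄_m) = 140.9300  ⇒  Cov = 140.9300 / 5 = 28.1860
Σ(R_m − R̄_m)² = 288.3483  ⇒  Var(R_m) = 288.3483 / 5 = 57.6697
β = Cov / Var(R_m) = 28.1860 / 57.6697 = 0.4887
E(R) = R_f + β × MRP = 4.1% + 0.4887 × 8.3% = 8.16%

8.16%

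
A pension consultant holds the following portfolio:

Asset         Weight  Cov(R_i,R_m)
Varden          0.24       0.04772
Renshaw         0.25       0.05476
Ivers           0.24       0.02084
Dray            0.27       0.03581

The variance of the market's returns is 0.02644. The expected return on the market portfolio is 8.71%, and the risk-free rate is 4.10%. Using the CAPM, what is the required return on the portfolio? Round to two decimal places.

β_Varden = 0.04772 / 0.02644 = 1.8048
β_Renshaw = 0.05476 / 0.02644 = 2.0711
β_Ivers = 0.02084 / 0.02644 = 0.7882
β_Dray = 0.03581 / 0.02644 = 1.3544
β_P = Σ w_i β_i = 0.24×1.8048 + 0.25×2.0711 + 0.24×0.7882 + 0.27×1.3544 = 1.5058
MRP = 8.71% − 4.10% = 4.61%
E(R_P) = R_f + β_P × MRP = 4.10% + 1.5058 × 4.61% = 11.04%

11.04%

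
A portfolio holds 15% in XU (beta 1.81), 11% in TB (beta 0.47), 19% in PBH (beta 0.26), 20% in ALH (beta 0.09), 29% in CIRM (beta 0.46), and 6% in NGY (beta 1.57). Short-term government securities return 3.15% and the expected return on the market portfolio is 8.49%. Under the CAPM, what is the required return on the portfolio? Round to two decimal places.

β_P = Σ w_i β_i = 0.15×1.81 + 0.11×0.47 + 0.19×0.26 + 0.20×0.09 + 0.29×0.46 + 0.06×1.57 = 0.6182
MRP = 8.49% − 3.15% = 5.34%
E(R_P) = R_f + β_P × MRP = 3.15% + 0.6182 × 5.34% = 6.45%

6.45%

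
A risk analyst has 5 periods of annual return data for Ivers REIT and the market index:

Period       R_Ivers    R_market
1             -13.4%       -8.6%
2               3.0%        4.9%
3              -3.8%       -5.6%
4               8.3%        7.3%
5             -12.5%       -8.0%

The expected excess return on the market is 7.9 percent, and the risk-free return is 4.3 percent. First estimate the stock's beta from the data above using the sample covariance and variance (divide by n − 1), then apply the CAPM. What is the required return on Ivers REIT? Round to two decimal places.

13.89%

Mean R_i = (-13.4 + 3.0 − 3.8 + 8.3 − 12.5) / 5 = -3.6800%
Mean R_m = (-8.6 + 4.9 − 5.6 + 7.3 − 8.0) / 5 = -2.0000%
Σ(R_i − R̄_i)(R_m − R̄_m) = 275.0100  ⇒  Cov = 275.0100 / 4 = 68.7525
Σ(R_m − R̄_m)² = 226.6200  ⇒  Var(R_m) = 226.6200 / 4 = 56.6550
β = Cov / Var(R_m) = 68.7525 / 56.6550 = 1.2135
E(R) = R_f + β × MRP = 4.3% + 1.2135 × 7.9% = 13.89%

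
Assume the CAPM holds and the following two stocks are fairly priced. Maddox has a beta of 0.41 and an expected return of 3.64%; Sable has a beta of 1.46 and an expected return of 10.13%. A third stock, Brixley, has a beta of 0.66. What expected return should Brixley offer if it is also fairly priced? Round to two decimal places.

5.19%

MRP (SML slope) = (10.13% − 3.64%) / (1.46 − 0.41) = 6.49% / 1.05 = 6.1810%
R_f (intercept) = 3.64% − 0.41 × 6.1810% = 1.1058%
E(R_Brixley) = R_f + β × MRP = 1.1058% + 0.66 × 6.1810% = 5.19%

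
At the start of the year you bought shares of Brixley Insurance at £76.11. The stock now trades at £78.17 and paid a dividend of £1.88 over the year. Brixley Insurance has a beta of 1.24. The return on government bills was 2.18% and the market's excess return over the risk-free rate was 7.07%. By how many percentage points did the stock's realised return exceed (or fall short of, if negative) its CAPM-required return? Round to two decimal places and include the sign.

-5.77%

Realised HPR = (P1 + D1 − P0) / P0 = (78.17 + 1.88 − 76.11) / 76.11 = 3.94 / 76.11 = 5.1767%
CAPM required = R_f + β·MRP = 2.18% + 1.24 × 7.07% = 10.9468%
α = realised − required = 5.1767% − 10.9468% = -5.77%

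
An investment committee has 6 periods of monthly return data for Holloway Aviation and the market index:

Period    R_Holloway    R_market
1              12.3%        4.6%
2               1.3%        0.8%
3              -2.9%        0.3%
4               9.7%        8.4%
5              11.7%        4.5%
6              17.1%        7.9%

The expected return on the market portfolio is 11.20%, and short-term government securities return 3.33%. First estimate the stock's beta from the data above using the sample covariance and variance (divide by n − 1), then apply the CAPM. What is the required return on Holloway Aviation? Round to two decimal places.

Mean R_i = (12.3 + 1.3 − 2.9 + 9.7 + 11.7 + 17.1) / 6 = 8.2000%
Mean R_m = (4.6 + 0.8 + 0.3 + 8.4 + 4.5 + 7.9) / 6 = 4.4167%
Σ(R_i − R̄_i)(R_m − R̄_m) = 108.6700  ⇒  Cov = 108.6700 / 5 = 21.7340
Σ(R_m − R̄_m)² = 58.0683  ⇒  Var(R_m) = 58.0683 / 5 = 11.6137
β = Cov / Var(R_m) = 21.7340 / 11.6137 = 1.8714
MRP = 11.20% − 3.33% = 7.87%
E(R) = R_f + β × MRP = 3.33% + 1.8714 × 7.87% = 18.06%

18.06%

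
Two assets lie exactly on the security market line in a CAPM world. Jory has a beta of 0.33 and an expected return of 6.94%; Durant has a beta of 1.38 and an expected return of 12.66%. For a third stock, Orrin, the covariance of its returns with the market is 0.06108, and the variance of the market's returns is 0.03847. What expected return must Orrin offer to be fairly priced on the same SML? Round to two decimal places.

MRP = (12.66% − 6.94%) / (1.38 − 0.33) = 5.4476%
R_f = 6.94% − 0.33 × 5.4476% = 5.1423%
β_Orrin = Cov / Var(R_m) = 0.06108 / 0.03847 = 1.5877
E(R_Orrin) = R_f + β × MRP = 5.1423% + 1.5877 × 5.4476% = 13.79%

13.79%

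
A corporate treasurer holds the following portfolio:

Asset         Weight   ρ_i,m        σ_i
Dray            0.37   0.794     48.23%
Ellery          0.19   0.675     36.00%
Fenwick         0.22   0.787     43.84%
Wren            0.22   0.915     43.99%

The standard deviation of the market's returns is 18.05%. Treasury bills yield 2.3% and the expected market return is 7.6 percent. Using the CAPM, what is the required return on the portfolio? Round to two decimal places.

12.65%

β_Dray = 0.794 × 48.23% / 18.05% = 2.1216
β_Ellery = 0.675 × 36.00% / 18.05% = 1.3463
β_Fenwick = 0.787 × 43.84% / 18.05% = 1.9115
β_Wren = 0.915 × 43.99% / 18.05% = 2.2300
β_P = Σ w_i β_i = 0.37×2.1216 + 0.19×1.3463 + 0.22×1.9115 + 0.22×2.2300 = 1.9519
MRP = 7.6% − 2.3% = 5.30%
E(R_P) = R_f + β_P × MRP = 2.3% + 1.9519 × 5.3% = 12.65%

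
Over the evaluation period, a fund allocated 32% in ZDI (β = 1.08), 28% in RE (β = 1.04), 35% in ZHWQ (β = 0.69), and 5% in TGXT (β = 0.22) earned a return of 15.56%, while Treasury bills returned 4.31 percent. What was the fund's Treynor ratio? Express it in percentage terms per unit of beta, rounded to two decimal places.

12.65%

β_P = 0.32×1.08 + 0.28×1.04 + 0.35×0.69 + 0.05×0.22 = 0.8893
Treynor = (R_P − R_f) / β_P = (15.56% − 4.31%) / 0.8893 = 11.25% / 0.8893 = 12.65%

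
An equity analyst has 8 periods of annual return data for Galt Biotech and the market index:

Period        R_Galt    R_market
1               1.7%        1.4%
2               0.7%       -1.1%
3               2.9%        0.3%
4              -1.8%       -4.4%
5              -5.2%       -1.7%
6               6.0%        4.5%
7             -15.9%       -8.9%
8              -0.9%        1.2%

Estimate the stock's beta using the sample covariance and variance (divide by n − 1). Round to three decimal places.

1.480

Mean R_i = (1.7 + 0.7 + 2.9 − 1.8 − 5.2 + 6.0 − 15.9 − 0.9) / 8 = -1.5625%
Mean R_m = (1.4 − 1.1 + 0.3 − 4.4 − 1.7 + 4.5 − 8.9 + 1.2) / 8 = -1.0875%
Σ(R_i − R̄_i)(R_m − R̄_m) = 173.0763  ⇒  Cov = 173.0763 / 7 = 24.7252
Σ(R_m − R̄_m)² = 116.9488  ⇒  Var(R_m) = 116.9488 / 7 = 16.7070
β = Cov / Var(R_m) = 24.7252 / 16.7070 = 1.4799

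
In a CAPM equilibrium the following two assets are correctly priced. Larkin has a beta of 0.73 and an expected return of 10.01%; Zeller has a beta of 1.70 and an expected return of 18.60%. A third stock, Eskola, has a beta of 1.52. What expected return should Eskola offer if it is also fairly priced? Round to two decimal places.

17.01%

MRP (SML slope) = (18.60% − 10.01%) / (1.70 − 0.73) = 8.59% / 0.97 = 8.8557%
R_f (intercept) = 10.01% − 0.73 × 8.8557% = 3.5453%
E(R_Eskola) = R_f + β × MRP = 3.5453% + 1.52 × 8.8557% = 17.01%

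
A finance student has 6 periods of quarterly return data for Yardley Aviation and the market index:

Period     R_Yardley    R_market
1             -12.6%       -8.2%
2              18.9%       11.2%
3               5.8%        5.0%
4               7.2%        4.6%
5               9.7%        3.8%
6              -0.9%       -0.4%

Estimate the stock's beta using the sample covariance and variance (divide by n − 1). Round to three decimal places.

1.610

Mean R_i = (-12.6 + 18.9 + 5.8 + 7.2 + 9.7 − 0.9) / 6 = 4.6833%
Mean R_m = (-8.2 + 11.2 + 5.0 + 4.6 + 3.8 − 0.4) / 6 = 2.6667%
Σ(R_i − R̄_i)(R_m − R̄_m) = 339.4067  ⇒  Cov = 339.4067 / 5 = 67.8813
Σ(R_m − R̄_m)² = 210.7733  ⇒  Var(R_m) = 210.7733 / 5 = 42.1547
β = Cov / Var(R_m) = 67.8813 / 42.1547 = 1.6103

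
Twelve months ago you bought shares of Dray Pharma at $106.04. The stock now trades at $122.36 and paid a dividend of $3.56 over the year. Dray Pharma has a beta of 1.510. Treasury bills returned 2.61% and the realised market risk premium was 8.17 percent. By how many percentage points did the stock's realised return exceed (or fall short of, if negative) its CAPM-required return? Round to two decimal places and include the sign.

+3.80%

Realised HPR = (P1 + D1 − P0) / P0 = (122.36 + 3.56 − 106.04) / 106.04 = 19.88 / 106.04 = 18.7476%
CAPM required = R_f + β·MRP = 2.61% + 1.510 × 8.17% = 14.94670%
α = realised − required = 18.7476% − 14.94670% = +3.80%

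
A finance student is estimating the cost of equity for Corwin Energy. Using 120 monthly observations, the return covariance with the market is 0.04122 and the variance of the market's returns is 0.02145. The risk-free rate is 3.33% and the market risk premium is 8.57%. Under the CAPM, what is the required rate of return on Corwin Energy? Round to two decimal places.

β = Cov(R_i, R_m) / Var(R_m) = 0.04122 / 0.02145 = 1.9217
E(R) = R_f + β × MRP = 3.33% + 1.9217 × 8.57% = 19.80%

19.80%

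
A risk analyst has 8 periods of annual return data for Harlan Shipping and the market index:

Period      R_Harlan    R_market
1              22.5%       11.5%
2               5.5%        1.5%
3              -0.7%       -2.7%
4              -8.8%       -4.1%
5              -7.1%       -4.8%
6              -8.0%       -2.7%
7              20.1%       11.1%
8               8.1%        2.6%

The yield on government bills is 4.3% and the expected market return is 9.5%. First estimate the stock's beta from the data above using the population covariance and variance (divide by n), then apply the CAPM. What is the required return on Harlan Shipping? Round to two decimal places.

13.94%

Mean R_i = (22.5 + 5.5 − 0.7 − 8.8 − 7.1 − 8.0 + 20.1 + 8.1) / 8 = 3.9500%
Mean R_m = (11.5 + 1.5 − 2.7 − 4.1 − 4.8 − 2.7 + 11.1 + 2.6) / 8 = 1.5500%
Σ(R_i − R̄_i)(R_m − R̄_m) = 555.8400  ⇒  Cov = 555.8400 / 8 = 69.4800
Σ(R_m − R̄_m)² = 299.6800  ⇒  Var(R_m) = 299.6800 / 8 = 37.4600
β = Cov / Var(R_m) = 69.4800 / 37.4600 = 1.8548
MRP = 9.5% − 4.3% = 5.20%
E(R) = R_f + β × MRP = 4.3% + 1.8548 × 5.2% = 13.94%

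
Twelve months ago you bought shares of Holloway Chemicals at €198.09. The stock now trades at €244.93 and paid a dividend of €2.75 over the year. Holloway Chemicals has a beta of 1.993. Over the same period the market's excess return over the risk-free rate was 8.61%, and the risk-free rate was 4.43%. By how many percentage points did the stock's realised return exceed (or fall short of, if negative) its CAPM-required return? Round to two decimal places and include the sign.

Realised HPR = (P1 + D1 − P0) / P0 = (244.93 + 2.75 − 198.09) / 198.09 = 49.59 / 198.09 = 25.0341%
CAPM required = R_f + β·MRP = 4.43% + 1.993 × 8.61% = 21.58973%
α = realised − required = 25.0341% − 21.58973% = +3.44%

+3.44%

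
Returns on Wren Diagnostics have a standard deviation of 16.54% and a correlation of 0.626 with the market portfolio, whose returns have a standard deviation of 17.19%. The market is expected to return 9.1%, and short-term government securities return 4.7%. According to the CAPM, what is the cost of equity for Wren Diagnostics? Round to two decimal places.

7.35%

β = ρ × σ_i / σ_m = 0.626 × 16.54% / 17.19% = 0.6023
MRP = 9.1% − 4.7% = 4.40%
E(R) = 4.7% + 0.6023 × 4.4% = 7.35%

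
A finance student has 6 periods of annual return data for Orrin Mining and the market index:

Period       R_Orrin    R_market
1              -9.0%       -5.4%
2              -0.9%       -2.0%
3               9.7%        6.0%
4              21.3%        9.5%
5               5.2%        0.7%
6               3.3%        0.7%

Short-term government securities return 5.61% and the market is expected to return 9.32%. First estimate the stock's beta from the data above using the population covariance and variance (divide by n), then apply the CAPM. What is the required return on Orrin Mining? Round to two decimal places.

12.50%

Mean R_i = (-9.0 − 0.9 + 9.7 + 21.3 + 5.2 + 3.3) / 6 = 4.9333%
Mean R_m = (-5.4 − 2.0 + 6.0 + 9.5 + 0.7 + 0.7) / 6 = 1.5833%
Σ(R_i − R̄_i)(R_m − R̄_m) = 270.0333  ⇒  Cov = 270.0333 / 6 = 45.0056
Σ(R_m − R̄_m)² = 145.3483  ⇒  Var(R_m) = 145.3483 / 6 = 24.2247
β = Cov / Var(R_m) = 45.0056 / 24.2247 = 1.8578
MRP = 9.32% − 5.61% = 3.71%
E(R) = R_f + β × MRP = 5.61% + 1.8578 × 3.71% = 12.50%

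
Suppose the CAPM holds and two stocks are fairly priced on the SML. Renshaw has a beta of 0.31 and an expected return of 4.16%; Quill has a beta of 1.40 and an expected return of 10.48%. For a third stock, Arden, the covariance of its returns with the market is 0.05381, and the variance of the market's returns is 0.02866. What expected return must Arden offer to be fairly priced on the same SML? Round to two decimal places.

MRP = (10.48% − 4.16%) / (1.40 − 0.31) = 5.7982%
R_f = 4.16% − 0.31 × 5.7982% = 2.3626%
β_Arden = Cov / Var(R_m) = 0.05381 / 0.02866 = 1.8775
E(R_Arden) = R_f + β × MRP = 2.3626% + 1.8775 × 5.7982% = 13.25%

13.25%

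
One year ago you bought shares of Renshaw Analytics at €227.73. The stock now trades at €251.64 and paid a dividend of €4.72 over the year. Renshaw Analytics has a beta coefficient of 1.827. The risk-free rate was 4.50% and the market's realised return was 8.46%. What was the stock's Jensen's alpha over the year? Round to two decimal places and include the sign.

+0.84%

Realised HPR = (P1 + D1 − P0) / P0 = (251.64 + 4.72 − 227.73) / 227.73 = 28.63 / 227.73 = 12.5719%
MRP = 8.46% − 4.50% = 3.96%
CAPM required = R_f + β·MRP = 4.50% + 1.827 × 3.96% = 11.73492%
α = realised − required = 12.5719% − 11.73492% = +0.84%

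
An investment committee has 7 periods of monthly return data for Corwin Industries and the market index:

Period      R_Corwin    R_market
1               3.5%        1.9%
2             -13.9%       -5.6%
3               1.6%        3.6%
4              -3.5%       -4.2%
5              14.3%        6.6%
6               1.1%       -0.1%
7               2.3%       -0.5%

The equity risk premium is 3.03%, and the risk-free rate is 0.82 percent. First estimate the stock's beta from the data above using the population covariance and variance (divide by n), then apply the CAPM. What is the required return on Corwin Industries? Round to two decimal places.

Mean R_i = (3.5 − 13.9 + 1.6 − 3.5 + 14.3 + 1.1 + 2.3) / 7 = 0.7714%
Mean R_m = (1.9 − 5.6 + 3.6 − 4.2 + 6.6 − 0.1 − 0.5) / 7 = 0.2429%
Σ(R_i − R̄_i)(R_m − R̄_m) = 196.7586  ⇒  Cov = 196.7586 / 7 = 28.1084
Σ(R_m − R̄_m)² = 108.9771  ⇒  Var(R_m) = 108.9771 / 7 = 15.5682
β = Cov / Var(R_m) = 28.1084 / 15.5682 = 1.8055
E(R) = R_f + β × MRP = 0.82% + 1.8055 × 3.03% = 6.29%

6.29%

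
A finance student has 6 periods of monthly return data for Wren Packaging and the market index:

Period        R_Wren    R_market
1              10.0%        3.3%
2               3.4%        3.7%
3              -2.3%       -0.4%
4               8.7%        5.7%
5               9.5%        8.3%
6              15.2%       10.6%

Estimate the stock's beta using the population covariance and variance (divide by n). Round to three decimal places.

Mean R_i = (10.0 + 3.4 − 2.3 + 8.7 + 9.5 + 15.2) / 6 = 7.4167%
Mean R_m = (3.3 + 3.7 − 0.4 + 5.7 + 8.3 + 10.6) / 6 = 5.2000%
Σ(R_i − R̄_i)(R_m − R̄_m) = 104.6600  ⇒  Cov = 104.6600 / 6 = 17.4433
Σ(R_m − R̄_m)² = 76.2400  ⇒  Var(R_m) = 76.2400 / 6 = 12.7067
β = Cov / Var(R_m) = 17.4433 / 12.7067 = 1.3728

1.373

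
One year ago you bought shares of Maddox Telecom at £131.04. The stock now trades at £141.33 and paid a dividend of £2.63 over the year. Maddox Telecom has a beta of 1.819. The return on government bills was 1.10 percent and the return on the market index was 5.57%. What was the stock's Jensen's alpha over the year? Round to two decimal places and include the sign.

Realised HPR = (P1 + D1 − P0) / P0 = (141.33 + 2.63 − 131.04) / 131.04 = 12.92 / 131.04 = 9.8596%
MRP = 5.57% − 1.10% = 4.47%
CAPM required = R_f + β·MRP = 1.10% + 1.819 × 4.47% = 9.23093%
α = realised − required = 9.8596% − 9.23093% = +0.63%

+0.63%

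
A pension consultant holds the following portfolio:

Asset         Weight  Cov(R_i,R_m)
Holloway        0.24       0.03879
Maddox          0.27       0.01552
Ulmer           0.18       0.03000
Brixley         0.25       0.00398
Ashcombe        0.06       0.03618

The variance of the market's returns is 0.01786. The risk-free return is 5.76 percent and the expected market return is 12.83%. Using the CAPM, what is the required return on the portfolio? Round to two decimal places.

β_Holloway = 0.03879 / 0.01786 = 2.1719
β_Maddox = 0.01552 / 0.01786 = 0.8690
β_Ulmer = 0.03000 / 0.01786 = 1.6797
β_Brixley = 0.00398 / 0.01786 = 0.2228
β_Ashcombe = 0.03618 / 0.01786 = 2.0258
β_P = Σ w_i β_i = 0.24×2.1719 + 0.27×0.8690 + 0.18×1.6797 + 0.25×0.2228 + 0.06×2.0258 = 1.2355
MRP = 12.83% − 5.76% = 7.07%
E(R_P) = R_f + β_P × MRP = 5.76% + 1.2355 × 7.07% = 14.49%

14.49%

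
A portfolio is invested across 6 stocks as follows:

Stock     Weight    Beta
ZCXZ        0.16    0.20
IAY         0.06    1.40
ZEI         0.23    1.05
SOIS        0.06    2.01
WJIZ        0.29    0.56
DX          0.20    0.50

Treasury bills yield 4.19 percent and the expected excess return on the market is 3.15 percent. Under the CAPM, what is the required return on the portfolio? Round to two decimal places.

6.52%

β_P = Σ w_i β_i = 0.16×0.20 + 0.06×1.40 + 0.23×1.05 + 0.06×2.01 + 0.29×0.56 + 0.20×0.50 = 0.7405
E(R_P) = R_f + β_P × MRP = 4.19% + 0.7405 × 3.15% = 6.52%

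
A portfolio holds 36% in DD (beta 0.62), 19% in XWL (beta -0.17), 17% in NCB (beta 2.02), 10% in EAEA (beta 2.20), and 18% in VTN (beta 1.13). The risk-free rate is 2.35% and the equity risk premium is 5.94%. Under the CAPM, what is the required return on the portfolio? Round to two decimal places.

β_P = Σ w_i β_i = 0.36×0.62 + 0.19×-0.17 + 0.17×2.02 + 0.10×2.20 + 0.18×1.13 = 0.9577
E(R_P) = R_f + β_P × MRP = 2.35% + 0.9577 × 5.94% = 8.04%

8.04%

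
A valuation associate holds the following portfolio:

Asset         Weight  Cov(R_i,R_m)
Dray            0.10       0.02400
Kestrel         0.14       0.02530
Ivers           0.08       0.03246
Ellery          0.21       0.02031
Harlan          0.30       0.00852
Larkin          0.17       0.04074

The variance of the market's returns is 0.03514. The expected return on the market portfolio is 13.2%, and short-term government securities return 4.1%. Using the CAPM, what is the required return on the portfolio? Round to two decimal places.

β_Dray = 0.02400 / 0.03514 = 0.6830
β_Kestrel = 0.02530 / 0.03514 = 0.7200
β_Ivers = 0.03246 / 0.03514 = 0.9237
β_Ellery = 0.02031 / 0.03514 = 0.5780
β_Harlan = 0.00852 / 0.03514 = 0.2425
β_Larkin = 0.04074 / 0.03514 = 1.1594
β_P = Σ w_i β_i = 0.10×0.6830 + 0.14×0.7200 + 0.08×0.9237 + 0.21×0.5780 + 0.30×0.2425 + 0.17×1.1594 = 0.6342
MRP = 13.2% − 4.1% = 9.10%
E(R_P) = R_f + β_P × MRP = 4.1% + 0.6342 × 9.1% = 9.87%

9.87%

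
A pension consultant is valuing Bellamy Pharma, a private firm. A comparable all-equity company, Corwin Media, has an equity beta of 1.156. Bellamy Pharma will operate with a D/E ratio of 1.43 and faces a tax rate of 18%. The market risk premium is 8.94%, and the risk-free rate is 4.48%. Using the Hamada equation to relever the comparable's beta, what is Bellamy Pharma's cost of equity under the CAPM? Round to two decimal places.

β_L = β_U × [1 + (1 − t)(D/E)] = 1.156 × [1 + (1 − 0.18) × 1.43]
    = 1.156 × [1 + 0.82 × 1.43] = 1.156 × 2.1726 = 2.5115
E(R) = R_f + β_L × MRP = 4.48% + 2.5115 × 8.94% = 26.93%

26.93%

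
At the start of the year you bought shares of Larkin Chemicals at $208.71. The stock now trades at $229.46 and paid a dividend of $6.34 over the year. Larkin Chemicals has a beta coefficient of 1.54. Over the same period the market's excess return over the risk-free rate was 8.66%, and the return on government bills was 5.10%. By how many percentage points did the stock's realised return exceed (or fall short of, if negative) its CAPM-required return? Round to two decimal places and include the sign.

-5.46%

Realised HPR = (P1 + D1 − P0) / P0 = (229.46 + 6.34 − 208.71) / 208.71 = 27.09 / 208.71 = 12.9797%
CAPM required = R_f + β·MRP = 5.10% + 1.54 × 8.66% = 18.4364%
α = realised − required = 12.9797% − 18.4364% = -5.46%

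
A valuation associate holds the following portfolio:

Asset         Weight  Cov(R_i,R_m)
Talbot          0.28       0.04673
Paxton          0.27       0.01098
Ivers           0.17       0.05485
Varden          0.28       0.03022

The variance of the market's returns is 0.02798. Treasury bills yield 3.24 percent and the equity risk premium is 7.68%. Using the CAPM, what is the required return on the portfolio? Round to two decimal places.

β_Talbot = 0.04673 / 0.02798 = 1.6701
β_Paxton = 0.01098 / 0.02798 = 0.3924
β_Ivers = 0.05485 / 0.02798 = 1.9603
β_Varden = 0.03022 / 0.02798 = 1.0801
β_P = Σ w_i β_i = 0.28×1.6701 + 0.27×0.3924 + 0.17×1.9603 + 0.28×1.0801 = 1.2093
E(R_P) = R_f + β_P × MRP = 3.24% + 1.2093 × 7.68% = 12.53%

12.53%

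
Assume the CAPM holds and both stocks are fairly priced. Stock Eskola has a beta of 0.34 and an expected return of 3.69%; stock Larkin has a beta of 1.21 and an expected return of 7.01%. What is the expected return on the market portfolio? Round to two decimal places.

Both satisfy E(R) = R_f + β·MRP, so the slope of the SML is
MRP = (7.01% − 3.69%) / (1.21 − 0.34) = 3.32% / 0.87 = 3.8161%
R_f = E(R_Eskola) − β_Eskola·MRP = 3.69% − 0.34 × 3.8161% = 2.3925%
E(R_m) = R_f + MRP = 2.3925% + 3.8161% = 6.21%

6.21%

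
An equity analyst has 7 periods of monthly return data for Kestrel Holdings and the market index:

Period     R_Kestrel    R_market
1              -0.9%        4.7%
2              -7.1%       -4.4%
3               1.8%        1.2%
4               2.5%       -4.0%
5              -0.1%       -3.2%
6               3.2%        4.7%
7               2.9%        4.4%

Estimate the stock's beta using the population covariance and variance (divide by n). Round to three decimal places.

Mean R_i = (-0.9 − 7.1 + 1.8 + 2.5 − 0.1 + 3.2 + 2.9) / 7 = 0.3286%
Mean R_m = (4.7 − 4.4 + 1.2 − 4.0 − 3.2 + 4.7 + 4.4) / 7 = 0.4857%
Σ(R_i − R̄_i)(R_m − R̄_m) = 46.1729  ⇒  Cov = 46.1729 / 7 = 6.5961
Σ(R_m − R̄_m)² = 108.9286  ⇒  Var(R_m) = 108.9286 / 7 = 15.5612
β = Cov / Var(R_m) = 6.5961 / 15.5612 = 0.4239

0.424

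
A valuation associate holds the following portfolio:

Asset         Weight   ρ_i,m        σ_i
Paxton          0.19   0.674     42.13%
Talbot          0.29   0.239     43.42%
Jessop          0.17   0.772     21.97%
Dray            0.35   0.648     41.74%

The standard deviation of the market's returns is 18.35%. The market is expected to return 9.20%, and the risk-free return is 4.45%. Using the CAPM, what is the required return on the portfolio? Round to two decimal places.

9.82%

β_Paxton = 0.674 × 42.13% / 18.35% = 1.5474
β_Talbot = 0.239 × 43.42% / 18.35% = 0.5655
β_Jessop = 0.772 × 21.97% / 18.35% = 0.9243
β_Dray = 0.648 × 41.74% / 18.35% = 1.4740
β_P = Σ w_i β_i = 0.19×1.5474 + 0.29×0.5655 + 0.17×0.9243 + 0.35×1.4740 = 1.1310
MRP = 9.20% − 4.45% = 4.75%
E(R_P) = R_f + β_P × MRP = 4.45% + 1.1310 × 4.75% = 9.82%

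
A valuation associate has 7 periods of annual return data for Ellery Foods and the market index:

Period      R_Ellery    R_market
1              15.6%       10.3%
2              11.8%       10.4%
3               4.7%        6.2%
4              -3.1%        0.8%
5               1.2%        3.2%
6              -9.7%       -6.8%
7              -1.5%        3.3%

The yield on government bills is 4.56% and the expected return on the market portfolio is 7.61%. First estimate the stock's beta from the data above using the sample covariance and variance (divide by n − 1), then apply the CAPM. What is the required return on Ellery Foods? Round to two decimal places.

8.85%

Mean R_i = (15.6 + 11.8 + 4.7 − 3.1 + 1.2 − 9.7 − 1.5) / 7 = 2.7143%
Mean R_m = (10.3 + 10.4 + 6.2 + 0.8 + 3.2 − 6.8 + 3.3) / 7 = 3.9143%
Σ(R_i − R̄_i)(R_m − R̄_m) = 300.5386  ⇒  Cov = 300.5386 / 6 = 50.0898
Σ(R_m − R̄_m)² = 213.4486  ⇒  Var(R_m) = 213.4486 / 6 = 35.5748
β = Cov / Var(R_m) = 50.0898 / 35.5748 = 1.4080
MRP = 7.61% − 4.56% = 3.05%
E(R) = R_f + β × MRP = 4.56% + 1.4080 × 3.05% = 8.85%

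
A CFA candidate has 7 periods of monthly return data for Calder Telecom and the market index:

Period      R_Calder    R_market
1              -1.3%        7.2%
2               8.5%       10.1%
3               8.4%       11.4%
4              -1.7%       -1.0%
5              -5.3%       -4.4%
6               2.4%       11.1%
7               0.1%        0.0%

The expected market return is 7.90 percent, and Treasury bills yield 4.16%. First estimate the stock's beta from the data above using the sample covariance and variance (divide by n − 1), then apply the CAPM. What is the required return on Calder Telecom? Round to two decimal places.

Mean R_i = (-1.3 + 8.5 + 8.4 − 1.7 − 5.3 + 2.4 + 0.1) / 7 = 1.5857%
Mean R_m = (7.2 + 10.1 + 11.4 − 1.0 − 4.4 + 11.1 + 0.0) / 7 = 4.9143%
Σ(R_i − R̄_i)(R_m − R̄_m) = 169.3614  ⇒  Cov = 169.3614 / 6 = 28.2269
Σ(R_m − R̄_m)² = 258.3286  ⇒  Var(R_m) = 258.3286 / 6 = 43.0548
β = Cov / Var(R_m) = 28.2269 / 43.0548 = 0.6556
MRP = 7.90% − 4.16% = 3.74%
E(R) = R_f + β × MRP = 4.16% + 0.6556 × 3.74% = 6.61%

6.61%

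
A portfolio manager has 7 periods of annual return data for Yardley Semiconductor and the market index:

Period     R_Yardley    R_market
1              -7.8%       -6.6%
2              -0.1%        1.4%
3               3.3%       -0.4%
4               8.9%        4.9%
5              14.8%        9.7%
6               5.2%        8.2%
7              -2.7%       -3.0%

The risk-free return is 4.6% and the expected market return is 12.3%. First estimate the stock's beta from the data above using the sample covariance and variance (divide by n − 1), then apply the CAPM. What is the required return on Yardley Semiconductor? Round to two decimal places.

13.50%

Mean R_i = (-7.8 − 0.1 + 3.3 + 8.9 + 14.8 + 5.2 − 2.7) / 7 = 3.0857%
Mean R_m = (-6.6 + 1.4 − 0.4 + 4.9 + 9.7 + 8.2 − 3.0) / 7 = 2.0286%
Σ(R_i − R̄_i)(R_m − R̄_m) = 244.1129  ⇒  Cov = 244.1129 / 6 = 40.6855
Σ(R_m − R̄_m)² = 211.2143  ⇒  Var(R_m) = 211.2143 / 6 = 35.2024
β = Cov / Var(R_m) = 40.6855 / 35.2024 = 1.1558
MRP = 12.3% − 4.6% = 7.70%
E(R) = R_f + β × MRP = 4.6% + 1.1558 × 7.7% = 13.50%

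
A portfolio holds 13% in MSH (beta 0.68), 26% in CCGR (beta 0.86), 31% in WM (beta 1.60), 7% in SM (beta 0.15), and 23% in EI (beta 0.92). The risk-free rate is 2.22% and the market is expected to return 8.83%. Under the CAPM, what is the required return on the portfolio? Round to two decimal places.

9.03%

β_P = Σ w_i β_i = 0.13×0.68 + 0.26×0.86 + 0.31×1.60 + 0.07×0.15 + 0.23×0.92 = 1.0301
MRP = 8.83% − 2.22% = 6.61%
E(R_P) = R_f + β_P × MRP = 2.22% + 1.0301 × 6.61% = 9.03%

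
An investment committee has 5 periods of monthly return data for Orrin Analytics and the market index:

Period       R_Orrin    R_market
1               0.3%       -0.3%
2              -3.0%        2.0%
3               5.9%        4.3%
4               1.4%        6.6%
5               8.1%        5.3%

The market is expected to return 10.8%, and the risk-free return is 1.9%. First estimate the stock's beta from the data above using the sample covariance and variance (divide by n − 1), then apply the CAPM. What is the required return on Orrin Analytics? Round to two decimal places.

9.57%

Mean R_i = (0.3 − 3.0 + 5.9 + 1.4 + 8.1) / 5 = 2.5400%
Mean R_m = (-0.3 + 2.0 + 4.3 + 6.6 + 5.3) / 5 = 3.5800%
Σ(R_i − R̄_i)(R_m − R̄_m) = 25.9840  ⇒  Cov = 25.9840 / 4 = 6.4960
Σ(R_m − R̄_m)² = 30.1480  ⇒  Var(R_m) = 30.1480 / 4 = 7.5370
β = Cov / Var(R_m) = 6.4960 / 7.5370 = 0.8619
MRP = 10.8% − 1.9% = 8.90%
E(R) = R_f + β × MRP = 1.9% + 0.8619 × 8.9% = 9.57%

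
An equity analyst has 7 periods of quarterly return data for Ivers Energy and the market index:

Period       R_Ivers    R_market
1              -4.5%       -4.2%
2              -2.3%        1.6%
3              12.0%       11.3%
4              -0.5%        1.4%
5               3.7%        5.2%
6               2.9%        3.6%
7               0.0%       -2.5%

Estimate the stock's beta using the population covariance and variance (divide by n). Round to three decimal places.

Mean R_i = (-4.5 − 2.3 + 12.0 − 0.5 + 3.7 + 2.9 + 0.0) / 7 = 1.6143%
Mean R_m = (-4.2 + 1.6 + 11.3 + 1.4 + 5.2 + 3.6 − 2.5) / 7 = 2.3429%
Σ(R_i − R̄_i)(R_m − R̄_m) = 153.3257  ⇒  Cov = 153.3257 / 7 = 21.9037
Σ(R_m − R̄_m)² = 157.6771  ⇒  Var(R_m) = 157.6771 / 7 = 22.5253
β = Cov / Var(R_m) = 21.9037 / 22.5253 = 0.9724

0.972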